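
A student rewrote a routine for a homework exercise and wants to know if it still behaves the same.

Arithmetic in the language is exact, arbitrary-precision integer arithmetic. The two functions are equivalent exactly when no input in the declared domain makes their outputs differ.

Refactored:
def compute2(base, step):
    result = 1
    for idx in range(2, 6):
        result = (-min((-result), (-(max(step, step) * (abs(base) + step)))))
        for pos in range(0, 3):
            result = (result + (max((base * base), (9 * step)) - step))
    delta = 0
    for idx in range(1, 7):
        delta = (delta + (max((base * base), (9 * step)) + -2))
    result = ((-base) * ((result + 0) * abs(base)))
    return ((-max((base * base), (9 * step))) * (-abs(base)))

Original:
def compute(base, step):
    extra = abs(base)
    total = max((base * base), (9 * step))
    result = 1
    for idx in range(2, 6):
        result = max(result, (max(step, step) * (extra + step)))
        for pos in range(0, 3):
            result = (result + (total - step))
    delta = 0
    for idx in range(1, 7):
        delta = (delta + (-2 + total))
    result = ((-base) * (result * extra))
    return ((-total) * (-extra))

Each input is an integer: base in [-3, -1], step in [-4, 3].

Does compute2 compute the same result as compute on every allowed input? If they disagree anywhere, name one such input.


This is a faithful refactor — arithmetic usage differs, constant usage differs, statement counts differ, min/max/abs usage differs, local variable names differ, but the computed results match everywhere.
As a probe, take base=-1, step=3: compute runs extra becomes 1; next total becomes 27; next result becomes 1; next at idx=2:; next result becomes 12; next at pos=0:; next result becomes 36; next at pos=1:; next result becomes 60; next at pos=2:; next result becomes 84; next at idx=3:; next result becomes 84; next at pos=0:; next result becomes 108; next at pos=1:; next result becomes 132; next at pos=2:; next result becomes 156; next at idx=4:; next result becomes 156; next at pos=0:; next result becomes 180; next at pos=1:; next result becomes 204; next at pos=2:; next result becomes 228; next at idx=5:; next result becomes 228; next at pos=0:; next result becomes 252; next at pos=1:; next result becomes 276; next at pos=2:; next result becomes 300; next delta becomes 0; next at idx=1:; next delta becomes 25; next at idx=2:; next delta becomes 50; next at idx=3:; next delta becomes 75; next at idx=4:; next delta becomes 100; next at idx=5:; next delta becomes 125; next at idx=6:; next delta becomes 150; next result becomes 300; next final value 27; compute2 runs result becomes 1; next at idx=2:; next result becomes 12; next at pos=0:; next result becomes 36; next at pos=1:; next result becomes 60; next at pos=2:; next result becomes 84; next at idx=3:; next result becomes 84; next at pos=0:; next result becomes 108; next at pos=1:; next result becomes 132; next at pos=2:; next result becomes 156; next at idx=4:; next result becomes 156; next at pos=0:; next result becomes 180; next at pos=1:; next result becomes 204; next at pos=2:; next result becomes 228; next at idx=5:; next result becomes 228; next at pos=0:; next result becomes 252; next at pos=1:; next result becomes 276; next at pos=2:; next result becomes 300; next delta becomes 0; next at idx=1:; next delta becomes 25; next at idx=2:; next delta becomes 50; next at idx=3:; next delta becomes 75; next at idx=4:; next delta becomes 100; next at idx=5:; next delta becomes 125; next at idx=6:; next delta becomes 150; next result becomes 300; next final value 27; both end at 27.
Every one of the 24 inputs gives matching results.
verdict: equivalent


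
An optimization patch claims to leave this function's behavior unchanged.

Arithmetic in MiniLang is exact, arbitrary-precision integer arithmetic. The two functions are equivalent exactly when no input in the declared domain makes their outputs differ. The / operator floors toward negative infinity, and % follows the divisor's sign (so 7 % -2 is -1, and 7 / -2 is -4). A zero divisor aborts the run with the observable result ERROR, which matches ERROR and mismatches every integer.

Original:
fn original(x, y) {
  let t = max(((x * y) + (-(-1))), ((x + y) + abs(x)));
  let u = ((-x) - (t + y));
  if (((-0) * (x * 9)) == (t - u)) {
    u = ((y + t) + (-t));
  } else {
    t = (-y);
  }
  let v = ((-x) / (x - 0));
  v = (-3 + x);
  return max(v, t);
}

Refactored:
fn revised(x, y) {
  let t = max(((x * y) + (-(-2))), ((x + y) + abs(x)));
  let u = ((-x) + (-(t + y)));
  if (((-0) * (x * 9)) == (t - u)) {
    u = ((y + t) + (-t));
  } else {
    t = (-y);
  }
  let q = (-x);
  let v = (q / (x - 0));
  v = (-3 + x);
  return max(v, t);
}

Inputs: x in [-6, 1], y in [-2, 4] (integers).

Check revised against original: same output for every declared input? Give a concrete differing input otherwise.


Try x=-4, y=0.
original: t becomes 1; next u becomes 3; next (((-0) * (x * 9)) == (t - u)) evaluates to false; next t becomes 0; next v becomes -1; next v becomes -7; next final value 0
revised: t becomes 2; next u becomes 2; next (((-0) * (x * 9)) == (t - u)) evaluates to true; next u becomes 0; next q becomes 4; next v becomes -1; next v becomes -7; next final value 2
0 against 2: the behavior changed.
verdict: not equivalent; witness: x=-4, y=0


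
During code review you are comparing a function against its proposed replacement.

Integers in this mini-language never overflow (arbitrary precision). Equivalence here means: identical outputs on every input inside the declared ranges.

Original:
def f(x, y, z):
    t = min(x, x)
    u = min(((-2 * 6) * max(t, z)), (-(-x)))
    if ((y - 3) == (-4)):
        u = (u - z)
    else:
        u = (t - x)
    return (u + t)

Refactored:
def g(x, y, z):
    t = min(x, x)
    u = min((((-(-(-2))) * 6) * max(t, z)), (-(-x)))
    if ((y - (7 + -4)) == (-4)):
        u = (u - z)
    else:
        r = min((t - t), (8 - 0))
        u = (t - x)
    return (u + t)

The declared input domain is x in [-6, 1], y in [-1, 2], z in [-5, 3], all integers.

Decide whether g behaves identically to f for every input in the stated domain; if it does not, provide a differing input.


The two versions differ — the changes include arithmetic usage differs, and min/max/abs usage differs, and statement counts differ, and constant usage differs, and local variable names differ.
One worked example (x=0, y=2, z=1) — f: t=0, then u=-12, then ((y - 3) == (-4)) is false, then u=0, then returns 0; g: t=0, then u=-12, then ((y - (7 + -4)) == (-4)) is false, then r=0, then u=0, then returns 0; agreement on 0.
An exhaustive pass over the 288 declared inputs shows identical outputs.
verdict: equivalent


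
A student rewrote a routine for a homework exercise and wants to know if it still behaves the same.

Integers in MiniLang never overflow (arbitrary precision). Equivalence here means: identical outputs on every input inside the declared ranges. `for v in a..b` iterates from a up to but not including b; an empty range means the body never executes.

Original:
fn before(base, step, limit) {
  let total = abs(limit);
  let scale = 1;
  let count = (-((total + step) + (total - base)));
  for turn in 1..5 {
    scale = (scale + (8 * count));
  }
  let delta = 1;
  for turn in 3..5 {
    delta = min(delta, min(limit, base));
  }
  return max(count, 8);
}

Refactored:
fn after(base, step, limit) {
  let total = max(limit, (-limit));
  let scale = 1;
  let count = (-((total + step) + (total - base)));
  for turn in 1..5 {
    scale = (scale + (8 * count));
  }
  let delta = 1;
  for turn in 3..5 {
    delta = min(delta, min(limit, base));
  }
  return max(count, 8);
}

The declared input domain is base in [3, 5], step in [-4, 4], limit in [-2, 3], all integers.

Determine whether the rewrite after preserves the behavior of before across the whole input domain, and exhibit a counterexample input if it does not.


Behavior is preserved: although min/max/abs usage differs, the outputs never diverge.
As a probe, take base=5, step=-3, limit=-2: before runs total=2, then scale=1, then count=4, then (turn=1), then scale=33, then (turn=2), then scale=65, then (turn=3), then scale=97, then (turn=4), then scale=129, then delta=1, then (turn=3), then delta=-2, then (turn=4), then delta=-2, then returns 8; after runs total=2, then scale=1, then count=4, then (turn=1), then scale=33, then (turn=2), then scale=65, then (turn=3), then scale=97, then (turn=4), then scale=129, then delta=1, then (turn=3), then delta=-2, then (turn=4), then delta=-2, then returns 8; both end at 8.
Across all 162 domain points the two functions coincide.
verdict: equivalent


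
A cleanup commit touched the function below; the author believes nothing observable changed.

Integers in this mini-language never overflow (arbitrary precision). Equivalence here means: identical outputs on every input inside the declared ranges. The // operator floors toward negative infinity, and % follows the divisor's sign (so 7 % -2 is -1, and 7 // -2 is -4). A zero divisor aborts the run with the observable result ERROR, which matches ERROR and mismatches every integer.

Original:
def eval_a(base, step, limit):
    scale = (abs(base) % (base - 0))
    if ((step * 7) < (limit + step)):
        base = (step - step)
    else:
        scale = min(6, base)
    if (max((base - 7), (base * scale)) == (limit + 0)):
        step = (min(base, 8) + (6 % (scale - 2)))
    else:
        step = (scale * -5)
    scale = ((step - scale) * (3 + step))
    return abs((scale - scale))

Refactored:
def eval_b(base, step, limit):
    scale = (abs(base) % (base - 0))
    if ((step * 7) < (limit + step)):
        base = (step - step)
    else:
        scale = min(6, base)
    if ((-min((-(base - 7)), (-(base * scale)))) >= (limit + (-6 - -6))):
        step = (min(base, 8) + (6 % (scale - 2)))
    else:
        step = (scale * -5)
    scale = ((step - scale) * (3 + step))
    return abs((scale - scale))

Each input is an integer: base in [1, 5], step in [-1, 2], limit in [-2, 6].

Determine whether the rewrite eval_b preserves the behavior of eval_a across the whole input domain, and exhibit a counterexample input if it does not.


Run the pair on base=2, step=0, limit=-2.
eval_a: scale := 0 | ((step * 7) < (limit + step)): false | scale := 2 | (max((base - 7), (base * scale)) == (limit + 0)): false | step := -10 | scale := 84 | result 0
eval_b: scale := 0 | ((step * 7) < (limit + step)): false | scale := 2 | ((-min((-(base - 7)), (-(base * scale)))) >= (limit + (-6 - -6))): true | divide-by-zero, output ERROR
0 != ERROR, so the rewrite changes behavior.
verdict: not equivalent; witness: base=2, step=0, limit=-2


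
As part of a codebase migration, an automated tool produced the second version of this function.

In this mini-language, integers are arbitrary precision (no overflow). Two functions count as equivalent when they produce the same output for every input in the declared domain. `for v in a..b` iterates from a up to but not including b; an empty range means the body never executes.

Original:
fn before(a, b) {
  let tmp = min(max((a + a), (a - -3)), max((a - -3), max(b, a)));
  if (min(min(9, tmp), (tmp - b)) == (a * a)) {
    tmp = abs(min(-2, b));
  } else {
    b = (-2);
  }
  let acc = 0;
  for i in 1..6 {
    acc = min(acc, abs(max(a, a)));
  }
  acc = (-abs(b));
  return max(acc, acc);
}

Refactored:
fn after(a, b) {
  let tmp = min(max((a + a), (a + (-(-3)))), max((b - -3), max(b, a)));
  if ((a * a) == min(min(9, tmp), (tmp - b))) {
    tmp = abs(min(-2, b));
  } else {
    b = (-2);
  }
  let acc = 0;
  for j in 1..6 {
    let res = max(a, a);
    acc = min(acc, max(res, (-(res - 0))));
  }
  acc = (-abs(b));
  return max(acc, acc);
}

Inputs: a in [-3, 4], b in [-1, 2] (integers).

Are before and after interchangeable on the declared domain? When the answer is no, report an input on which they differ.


There is a counterexample at a=2, b=1: -1 on one side, -2 on the other.
before: tmp=5, then (min(min(9, tmp), (tmp - b)) == (a * a)) is true, then tmp=2, then acc=0, then (i=1), then acc=0, then (i=2), then acc=0, then (i=3), then acc=0, then (i=4), then acc=0, then (i=5), then acc=0, then acc=-1, then returns -1
after: tmp=4, then ((a * a) == min(min(9, tmp), (tmp - b))) is false, then b=-2, then acc=0, then (j=1), then res=2, then acc=0, then (j=2), then res=2, then acc=0, then (j=3), then res=2, then acc=0, then (j=4), then res=2, then acc=0, then (j=5), then res=2, then acc=0, then acc=-2, then returns -2
verdict: not equivalent; witness: a=2, b=1


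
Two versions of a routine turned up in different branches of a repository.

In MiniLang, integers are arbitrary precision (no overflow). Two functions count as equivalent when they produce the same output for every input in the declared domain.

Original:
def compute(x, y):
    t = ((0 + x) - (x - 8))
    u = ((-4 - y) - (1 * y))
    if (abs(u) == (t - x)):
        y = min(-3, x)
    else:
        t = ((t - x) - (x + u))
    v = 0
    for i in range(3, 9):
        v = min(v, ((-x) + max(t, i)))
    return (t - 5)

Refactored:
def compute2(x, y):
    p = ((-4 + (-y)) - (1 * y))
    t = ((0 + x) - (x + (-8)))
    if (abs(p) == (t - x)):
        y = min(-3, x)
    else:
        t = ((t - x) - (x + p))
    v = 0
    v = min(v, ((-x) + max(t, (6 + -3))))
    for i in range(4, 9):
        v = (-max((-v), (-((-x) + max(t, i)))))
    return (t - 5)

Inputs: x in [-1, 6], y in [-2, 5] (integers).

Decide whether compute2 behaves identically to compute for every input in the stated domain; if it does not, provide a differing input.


Equivalent — the differences include statement counts differ; and constant usage differs; and min/max/abs usage differs; and arithmetic usage differs; and local variable names differ; and loop structure differs, yet no declared input distinguishes the two.
As a probe, take x=1, y=-1: compute runs t becomes 8; next u becomes -2; next (abs(u) == (t - x)) evaluates to false; next t becomes 8; next v becomes 0; next at i=3:; next v becomes 0; next at i=4:; next v becomes 0; next at i=5:; next v becomes 0; next at i=6:; next v becomes 0; next at i=7:; next v becomes 0; next at i=8:; next v becomes 0; next final value 3; compute2 runs p becomes -2; next t becomes 8; next (abs(p) == (t - x)) evaluates to false; next t becomes 8; next v becomes 0; next v becomes 0; next at i=4:; next v becomes 0; next at i=5:; next v becomes 0; next at i=6:; next v becomes 0; next at i=7:; next v becomes 0; next at i=8:; next v becomes 0; next final value 3; both end at 3.
Checked all 64 inputs in the declared domain: the outputs agree on every one.
verdict: equivalent


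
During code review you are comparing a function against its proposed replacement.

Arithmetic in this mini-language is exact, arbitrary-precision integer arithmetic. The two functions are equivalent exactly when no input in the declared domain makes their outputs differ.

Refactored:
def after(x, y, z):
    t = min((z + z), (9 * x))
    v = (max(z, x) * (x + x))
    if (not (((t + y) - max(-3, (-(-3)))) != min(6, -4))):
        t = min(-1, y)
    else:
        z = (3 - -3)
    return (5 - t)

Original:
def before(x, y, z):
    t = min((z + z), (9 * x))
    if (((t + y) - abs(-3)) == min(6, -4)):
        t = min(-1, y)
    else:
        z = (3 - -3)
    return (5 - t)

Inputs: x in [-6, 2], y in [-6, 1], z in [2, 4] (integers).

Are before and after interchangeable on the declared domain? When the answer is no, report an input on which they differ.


Changes here: constant usage differs, plus comparison usage differs, plus statement counts differ, plus min/max/abs usage differs, plus arithmetic usage differs, plus local variable names differ, plus boolean connective usage differs; the full 216-point sweep finds no disagreement.
verdict: equivalent


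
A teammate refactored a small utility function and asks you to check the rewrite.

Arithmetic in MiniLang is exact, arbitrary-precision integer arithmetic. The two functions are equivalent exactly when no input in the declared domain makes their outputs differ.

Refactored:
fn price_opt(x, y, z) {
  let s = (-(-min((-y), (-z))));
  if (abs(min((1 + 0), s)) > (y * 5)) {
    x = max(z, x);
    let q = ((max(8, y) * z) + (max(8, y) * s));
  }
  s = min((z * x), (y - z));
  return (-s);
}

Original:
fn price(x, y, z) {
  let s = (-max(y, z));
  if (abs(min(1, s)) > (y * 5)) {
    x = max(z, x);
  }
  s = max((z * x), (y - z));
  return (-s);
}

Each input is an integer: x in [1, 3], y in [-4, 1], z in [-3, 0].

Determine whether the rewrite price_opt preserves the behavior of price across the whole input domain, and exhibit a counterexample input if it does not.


There is a counterexample at x=1, y=-4, z=-3: 1 on one side, 3 on the other.
price: s := 3 | (abs(min(1, s)) > (y * 5)): true | x := 1 | s := -1 | result 1
price_opt: s := 3 | (abs(min((1 + 0), s)) > (y * 5)): true | x := 1 | q := 0 | s := -3 | result 3
verdict: not equivalent; witness: x=1, y=-4, z=-3


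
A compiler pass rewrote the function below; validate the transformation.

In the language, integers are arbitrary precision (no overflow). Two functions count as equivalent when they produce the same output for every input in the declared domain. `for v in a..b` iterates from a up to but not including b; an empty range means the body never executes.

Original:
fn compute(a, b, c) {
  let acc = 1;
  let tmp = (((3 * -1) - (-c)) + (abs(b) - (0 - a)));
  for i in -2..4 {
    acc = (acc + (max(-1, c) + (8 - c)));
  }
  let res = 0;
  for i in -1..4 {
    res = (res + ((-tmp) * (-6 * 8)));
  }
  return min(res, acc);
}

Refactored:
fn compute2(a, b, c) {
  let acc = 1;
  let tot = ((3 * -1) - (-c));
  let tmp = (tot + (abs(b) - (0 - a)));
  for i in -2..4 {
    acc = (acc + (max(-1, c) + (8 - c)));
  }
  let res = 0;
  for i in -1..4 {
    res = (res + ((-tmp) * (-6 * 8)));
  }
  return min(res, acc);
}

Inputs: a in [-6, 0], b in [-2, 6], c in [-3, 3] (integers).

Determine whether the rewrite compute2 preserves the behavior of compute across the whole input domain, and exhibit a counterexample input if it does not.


Comparing the listings, the differences include: local variable names differ, and statement counts differ.
As a probe, take a=-1, b=2, c=-2: compute runs acc := 1 | tmp := -4 | iter i=-2: | acc := 10 | iter i=-1: | acc := 19 | iter i=0: | acc := 28 | iter i=1: | acc := 37 | iter i=2: | acc := 46 | iter i=3: | acc := 55 | res := 0 | iter i=-1: | res := -192 | iter i=0: | res := -384 | iter i=1: | res := -576 | iter i=2: | res := -768 | iter i=3: | res := -960 | result -960; compute2 runs acc := 1 | tot := -5 | tmp := -4 | iter i=-2: | acc := 10 | iter i=-1: | acc := 19 | iter i=0: | acc := 28 | iter i=1: | acc := 37 | iter i=2: | acc := 46 | iter i=3: | acc := 55 | res := 0 | iter i=-1: | res := -192 | iter i=0: | res := -384 | iter i=1: | res := -576 | iter i=2: | res := -768 | iter i=3: | res := -960 | result -960; both end at -960.
Checked all 441 inputs in the declared domain: the outputs agree on every one.
verdict: equivalent


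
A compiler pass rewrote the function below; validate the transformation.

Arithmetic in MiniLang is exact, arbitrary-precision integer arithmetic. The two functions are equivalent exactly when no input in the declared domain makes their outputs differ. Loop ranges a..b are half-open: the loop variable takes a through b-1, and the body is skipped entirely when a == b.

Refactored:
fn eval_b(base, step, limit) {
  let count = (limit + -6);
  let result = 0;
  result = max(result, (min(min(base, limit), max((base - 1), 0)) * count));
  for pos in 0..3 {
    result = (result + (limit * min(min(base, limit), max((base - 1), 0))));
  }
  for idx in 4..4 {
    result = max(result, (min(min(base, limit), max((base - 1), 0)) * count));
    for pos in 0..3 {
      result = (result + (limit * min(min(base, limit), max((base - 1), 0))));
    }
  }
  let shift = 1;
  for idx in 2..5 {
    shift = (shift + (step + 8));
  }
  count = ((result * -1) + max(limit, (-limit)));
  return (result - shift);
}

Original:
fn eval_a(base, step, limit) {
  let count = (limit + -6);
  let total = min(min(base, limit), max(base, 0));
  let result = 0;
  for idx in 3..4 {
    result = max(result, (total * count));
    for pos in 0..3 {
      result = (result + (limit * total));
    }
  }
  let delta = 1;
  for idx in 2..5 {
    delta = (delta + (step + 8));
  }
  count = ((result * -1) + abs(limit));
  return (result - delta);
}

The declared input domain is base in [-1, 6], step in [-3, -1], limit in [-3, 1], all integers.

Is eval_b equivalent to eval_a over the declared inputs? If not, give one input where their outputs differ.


The rewrite breaks on base=1, step=-3, limit=1, where the results are -13 and -16.
eval_a: count = -5; total = 1; result = 0; [idx=3]; result = 0; [pos=0]; result = 1; [pos=1]; result = 2; [pos=2]; result = 3; delta = 1; [idx=2]; delta = 6; [idx=3]; delta = 11; [idx=4]; delta = 16; count = -2; return -13
eval_b: count = -5; result = 0; result = 0; [pos=0]; result = 0; [pos=1]; result = 0; [pos=2]; result = 0; the idx loop: no iterations; shift = 1; [idx=2]; shift = 6; [idx=3]; shift = 11; [idx=4]; shift = 16; count = 1; return -16
verdict: not equivalent; witness: base=1, step=-3, limit=1


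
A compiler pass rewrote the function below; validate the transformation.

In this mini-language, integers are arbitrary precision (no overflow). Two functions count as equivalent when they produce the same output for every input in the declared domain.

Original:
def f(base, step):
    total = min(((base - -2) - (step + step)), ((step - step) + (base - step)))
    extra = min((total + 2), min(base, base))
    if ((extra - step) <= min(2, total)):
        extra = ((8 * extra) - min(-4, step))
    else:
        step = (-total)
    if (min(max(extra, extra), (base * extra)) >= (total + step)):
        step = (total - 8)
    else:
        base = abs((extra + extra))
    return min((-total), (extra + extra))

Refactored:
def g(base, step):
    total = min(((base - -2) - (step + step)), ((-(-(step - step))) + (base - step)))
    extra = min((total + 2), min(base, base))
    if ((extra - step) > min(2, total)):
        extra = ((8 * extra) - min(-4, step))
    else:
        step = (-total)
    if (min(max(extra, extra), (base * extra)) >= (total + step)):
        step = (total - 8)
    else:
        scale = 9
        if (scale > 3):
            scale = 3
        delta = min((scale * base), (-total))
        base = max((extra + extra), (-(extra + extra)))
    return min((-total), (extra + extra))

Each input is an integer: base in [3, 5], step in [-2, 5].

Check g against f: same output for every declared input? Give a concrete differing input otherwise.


There is a counterexample at base=3, step=4: -8 on one side, -2 on the other.
f: total becomes -3; next extra becomes -1; next ((extra - step) <= min(2, total)) evaluates to true; next extra becomes -4; next (min(max(extra, extra), (base * extra)) >= (total + step)) evaluates to false; next base becomes 8; next final value -8
g: total becomes -3; next extra becomes -1; next ((extra - step) > min(2, total)) evaluates to false; next step becomes 3; next (min(max(extra, extra), (base * extra)) >= (total + step)) evaluates to false; next scale becomes 9; next (scale > 3) evaluates to true; next scale becomes 3; next delta becomes 3; next base becomes 2; next final value -2
verdict: not equivalent; witness: base=3, step=4


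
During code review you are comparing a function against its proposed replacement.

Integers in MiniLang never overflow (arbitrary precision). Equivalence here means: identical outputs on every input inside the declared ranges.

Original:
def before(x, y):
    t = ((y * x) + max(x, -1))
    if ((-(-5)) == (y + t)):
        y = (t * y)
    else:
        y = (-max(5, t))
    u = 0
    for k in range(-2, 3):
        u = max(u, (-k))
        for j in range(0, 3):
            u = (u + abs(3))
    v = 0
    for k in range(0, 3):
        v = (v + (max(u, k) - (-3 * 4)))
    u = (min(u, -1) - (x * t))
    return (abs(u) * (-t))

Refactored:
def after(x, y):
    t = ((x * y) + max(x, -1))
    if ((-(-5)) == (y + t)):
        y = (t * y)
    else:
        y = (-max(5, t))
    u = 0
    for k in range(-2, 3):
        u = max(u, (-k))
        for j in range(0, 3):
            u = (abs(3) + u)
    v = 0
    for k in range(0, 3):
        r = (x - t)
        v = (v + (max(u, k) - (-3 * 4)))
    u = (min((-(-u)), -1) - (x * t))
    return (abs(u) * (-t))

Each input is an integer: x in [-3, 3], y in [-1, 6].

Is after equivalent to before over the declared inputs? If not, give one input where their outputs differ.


Behavior is preserved: although local variable names differ, arithmetic usage differs, statement counts differ, the outputs never diverge.
One worked example (x=-3, y=3) — before: t = -10; ((-(-5)) == (y + t)) -> false; y = -5; u = 0; [k=-2]; u = 2; [j=0]; u = 5; [j=1]; u = 8; [j=2]; u = 11; [k=-1]; u = 11; [j=0]; u = 14; [j=1]; u = 17; [j=2]; u = 20; [k=0]; u = 20; [j=0]; u = 23; [j=1]; u = 26; [j=2]; u = 29; [k=1]; u = 29; [j=0]; u = 32; [j=1]; u = 35; [j=2]; u = 38; [k=2]; u = 38; [j=0]; u = 41; [j=1]; u = 44; [j=2]; u = 47; v = 0; [k=0]; v = 59; [k=1]; v = 118; [k=2]; v = 177; u = -31; return 310; after: t = -10; ((-(-5)) == (y + t)) -> false; y = -5; u = 0; [k=-2]; u = 2; [j=0]; u = 5; [j=1]; u = 8; [j=2]; u = 11; [k=-1]; u = 11; [j=0]; u = 14; [j=1]; u = 17; [j=2]; u = 20; [k=0]; u = 20; [j=0]; u = 23; [j=1]; u = 26; [j=2]; u = 29; [k=1]; u = 29; [j=0]; u = 32; [j=1]; u = 35; [j=2]; u = 38; [k=2]; u = 38; [j=0]; u = 41; [j=1]; u = 44; [j=2]; u = 47; v = 0; [k=0]; r = 7; v = 59; [k=1]; r = 7; v = 118; [k=2]; r = 7; v = 177; u = -31; return 310; agreement on 310.
Every one of the 56 inputs gives matching results.
verdict: equivalent


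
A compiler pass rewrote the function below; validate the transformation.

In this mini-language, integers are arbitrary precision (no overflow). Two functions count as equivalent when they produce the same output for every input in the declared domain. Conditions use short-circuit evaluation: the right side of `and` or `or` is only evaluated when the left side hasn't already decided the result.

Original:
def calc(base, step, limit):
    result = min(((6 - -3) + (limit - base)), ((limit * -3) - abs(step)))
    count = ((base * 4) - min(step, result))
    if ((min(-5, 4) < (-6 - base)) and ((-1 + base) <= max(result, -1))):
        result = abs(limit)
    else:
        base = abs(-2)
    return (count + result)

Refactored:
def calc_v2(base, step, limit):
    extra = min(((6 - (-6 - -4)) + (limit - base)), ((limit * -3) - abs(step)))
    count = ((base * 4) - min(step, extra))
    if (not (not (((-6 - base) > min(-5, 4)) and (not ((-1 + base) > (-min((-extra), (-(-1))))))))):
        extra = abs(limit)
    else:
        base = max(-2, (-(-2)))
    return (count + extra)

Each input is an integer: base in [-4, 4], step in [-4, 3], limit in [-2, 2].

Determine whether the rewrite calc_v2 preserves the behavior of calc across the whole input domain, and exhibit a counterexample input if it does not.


At base=1, step=0, limit=-2: calc gives 10, calc_v2 gives 9.
verdict: not equivalent; witness: base=1, step=0, limit=-2


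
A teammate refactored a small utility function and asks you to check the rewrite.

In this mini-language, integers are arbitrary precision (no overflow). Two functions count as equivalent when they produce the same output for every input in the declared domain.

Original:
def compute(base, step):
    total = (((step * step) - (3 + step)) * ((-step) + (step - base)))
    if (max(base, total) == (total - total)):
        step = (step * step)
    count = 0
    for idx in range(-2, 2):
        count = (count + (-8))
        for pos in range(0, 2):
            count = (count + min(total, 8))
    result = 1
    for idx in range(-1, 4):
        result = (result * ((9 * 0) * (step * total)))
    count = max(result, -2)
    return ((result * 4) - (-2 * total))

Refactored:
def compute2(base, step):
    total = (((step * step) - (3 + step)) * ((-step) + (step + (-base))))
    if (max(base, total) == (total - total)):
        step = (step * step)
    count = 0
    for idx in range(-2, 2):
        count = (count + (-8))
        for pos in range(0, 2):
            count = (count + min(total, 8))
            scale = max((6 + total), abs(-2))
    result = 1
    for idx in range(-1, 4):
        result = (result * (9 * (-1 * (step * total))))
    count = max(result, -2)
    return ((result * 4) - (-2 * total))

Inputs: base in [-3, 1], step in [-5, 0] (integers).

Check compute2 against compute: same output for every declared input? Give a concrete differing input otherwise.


There is a counterexample at base=-3, step=-5: 162 on one side, 2573639151183112662 on the other.
compute: total becomes 81; next (max(base, total) == (total - total)) evaluates to false; next count becomes 0; next at idx=-2:; next count becomes -8; next at pos=0:; next count becomes 0; next at pos=1:; next count becomes 8; next at idx=-1:; next count becomes 0; next at pos=0:; next count becomes 8; next at pos=1:; next count becomes 16; next at idx=0:; next count becomes 8; next at pos=0:; next count becomes 16; next at pos=1:; next count becomes 24; next at idx=1:; next count becomes 16; next at pos=0:; next count becomes 24; next at pos=1:; next count becomes 32; next result becomes 1; next at idx=-1:; next result becomes 0; next at idx=0:; next result becomes 0; next at idx=1:; next result becomes 0; next at idx=2:; next result becomes 0; next at idx=3:; next result becomes 0; next count becomes 0; next final value 162
compute2: total becomes 81; next (max(base, total) == (total - total)) evaluates to false; next count becomes 0; next at idx=-2:; next count becomes -8; next at pos=0:; next count becomes 0; next scale becomes 87; next at pos=1:; next count becomes 8; next scale becomes 87; next at idx=-1:; next count becomes 0; next at pos=0:; next count becomes 8; next scale becomes 87; next at pos=1:; next count becomes 16; next scale becomes 87; next at idx=0:; next count becomes 8; next at pos=0:; next count becomes 16; next scale becomes 87; next at pos=1:; next count becomes 24; next scale becomes 87; next at idx=1:; next count becomes 16; next at pos=0:; next count becomes 24; next scale becomes 87; next at pos=1:; next count becomes 32; next scale becomes 87; next result becomes 1; next at idx=-1:; next result becomes 3645; next at idx=0:; next result becomes 13286025; next at idx=1:; next result becomes 48427561125; next at idx=2:; next result becomes 176518460300625; next at idx=3:; next result becomes 643409787795778125; next count becomes 643409787795778125; next final value 2573639151183112662
verdict: not equivalent; witness: base=-3, step=-5


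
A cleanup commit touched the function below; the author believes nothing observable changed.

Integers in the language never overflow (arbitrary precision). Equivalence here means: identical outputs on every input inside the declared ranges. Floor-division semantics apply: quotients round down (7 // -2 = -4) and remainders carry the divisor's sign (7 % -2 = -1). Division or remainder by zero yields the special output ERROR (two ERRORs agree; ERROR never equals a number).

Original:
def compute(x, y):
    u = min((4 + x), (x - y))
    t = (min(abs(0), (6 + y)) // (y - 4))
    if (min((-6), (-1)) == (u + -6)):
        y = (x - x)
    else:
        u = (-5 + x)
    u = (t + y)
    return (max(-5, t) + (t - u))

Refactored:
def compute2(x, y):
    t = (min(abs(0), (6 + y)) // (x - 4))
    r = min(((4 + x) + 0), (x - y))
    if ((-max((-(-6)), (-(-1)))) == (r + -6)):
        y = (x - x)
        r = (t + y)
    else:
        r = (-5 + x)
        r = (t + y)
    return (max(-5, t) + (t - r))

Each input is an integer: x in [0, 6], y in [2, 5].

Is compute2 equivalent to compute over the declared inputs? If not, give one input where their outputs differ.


These are not equivalent — on x=0, y=4 the outputs split (ERROR vs -4).
compute: u := -4 | divide-by-zero, output ERROR
compute2: t := 0 | r := -4 | ((-max((-(-6)), (-(-1)))) == (r + -6)): false | r := -5 | r := 4 | result -4
verdict: not equivalent; witness: x=0, y=4


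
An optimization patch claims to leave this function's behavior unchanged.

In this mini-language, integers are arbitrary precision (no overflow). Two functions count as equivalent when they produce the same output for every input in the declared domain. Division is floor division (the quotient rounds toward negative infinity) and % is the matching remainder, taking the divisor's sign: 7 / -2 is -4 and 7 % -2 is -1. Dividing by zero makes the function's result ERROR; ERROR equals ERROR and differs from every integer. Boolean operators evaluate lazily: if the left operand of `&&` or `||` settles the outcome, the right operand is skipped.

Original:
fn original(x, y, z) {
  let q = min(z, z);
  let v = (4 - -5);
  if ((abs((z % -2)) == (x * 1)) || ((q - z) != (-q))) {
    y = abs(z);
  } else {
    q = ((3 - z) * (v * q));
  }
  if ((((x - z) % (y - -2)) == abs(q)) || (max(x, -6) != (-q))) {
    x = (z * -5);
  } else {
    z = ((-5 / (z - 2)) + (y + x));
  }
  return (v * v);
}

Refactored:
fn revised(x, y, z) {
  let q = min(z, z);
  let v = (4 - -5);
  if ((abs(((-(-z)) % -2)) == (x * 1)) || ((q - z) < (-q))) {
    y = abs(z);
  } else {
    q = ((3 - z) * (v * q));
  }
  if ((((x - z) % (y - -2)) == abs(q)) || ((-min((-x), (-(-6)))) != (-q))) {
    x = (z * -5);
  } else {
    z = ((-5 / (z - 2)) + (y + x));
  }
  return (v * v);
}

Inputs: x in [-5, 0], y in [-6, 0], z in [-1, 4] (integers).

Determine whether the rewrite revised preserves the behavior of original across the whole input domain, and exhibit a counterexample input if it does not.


The rewrite breaks on x=-5, y=-2, z=1, where the results are 81 and ERROR.
original: q := 1 | v := 9 | ((abs((z % -2)) == (x * 1)) || ((q - z) != (-q))): true | y := 1 | ((((x - z) % (y - -2)) == abs(q)) || (max(x, -6) != (-q))): true | x := -5 | result 81
revised: q := 1 | v := 9 | ((abs(((-(-z)) % -2)) == (x * 1)) || ((q - z) < (-q))): false | q := 18 | divide-by-zero, output ERROR
verdict: not equivalent; witness: x=-5, y=-2, z=1


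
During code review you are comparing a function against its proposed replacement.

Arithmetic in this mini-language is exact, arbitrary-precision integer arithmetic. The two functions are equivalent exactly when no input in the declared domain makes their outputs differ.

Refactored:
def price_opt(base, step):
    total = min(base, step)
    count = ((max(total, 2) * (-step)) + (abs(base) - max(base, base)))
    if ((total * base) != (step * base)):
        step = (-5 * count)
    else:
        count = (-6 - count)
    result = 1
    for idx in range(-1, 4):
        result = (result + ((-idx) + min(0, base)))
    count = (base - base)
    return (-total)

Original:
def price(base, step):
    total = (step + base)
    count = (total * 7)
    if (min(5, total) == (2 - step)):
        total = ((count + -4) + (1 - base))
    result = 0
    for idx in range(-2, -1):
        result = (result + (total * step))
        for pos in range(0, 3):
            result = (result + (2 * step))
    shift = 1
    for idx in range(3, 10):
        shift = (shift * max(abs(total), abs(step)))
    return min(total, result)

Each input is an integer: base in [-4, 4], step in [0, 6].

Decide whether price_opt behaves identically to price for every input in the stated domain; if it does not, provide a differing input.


Consider the input base=-4, step=0.
price: total = -4; count = -28; (min(5, total) == (2 - step)) -> false; result = 0; [idx=-2]; result = 0; [pos=0]; result = 0; [pos=1]; result = 0; [pos=2]; result = 0; shift = 1; [idx=3]; shift = 4; [idx=4]; shift = 16; [idx=5]; shift = 64; [idx=6]; shift = 256; [idx=7]; shift = 1024; [idx=8]; shift = 4096; [idx=9]; shift = 16384; return -4
price_opt: total = -4; count = 8; ((total * base) != (step * base)) -> true; step = -40; result = 1; [idx=-1]; result = -2; [idx=0]; result = -6; [idx=1]; result = -11; [idx=2]; result = -17; [idx=3]; result = -24; count = 0; return 4
-4 != 4, so the rewrite changes behavior.
verdict: not equivalent; witness: base=-4, step=0


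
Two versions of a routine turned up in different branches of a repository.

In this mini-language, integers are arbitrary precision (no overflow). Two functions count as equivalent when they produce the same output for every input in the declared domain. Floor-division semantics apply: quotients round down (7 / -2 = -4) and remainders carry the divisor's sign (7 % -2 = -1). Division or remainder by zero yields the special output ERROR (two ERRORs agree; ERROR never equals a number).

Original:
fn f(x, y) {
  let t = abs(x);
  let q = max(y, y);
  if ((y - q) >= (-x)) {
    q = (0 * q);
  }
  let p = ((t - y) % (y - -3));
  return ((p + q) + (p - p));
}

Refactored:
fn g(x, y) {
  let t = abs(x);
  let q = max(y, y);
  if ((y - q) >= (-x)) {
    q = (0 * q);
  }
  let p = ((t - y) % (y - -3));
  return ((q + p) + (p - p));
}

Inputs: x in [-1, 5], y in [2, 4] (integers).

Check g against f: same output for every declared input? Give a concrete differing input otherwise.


Equivalent — the differences include same computation, different form, yet no declared input distinguishes the two.
One worked example (x=5, y=2) — f: t becomes 5; next q becomes 2; next ((y - q) >= (-x)) evaluates to true; next q becomes 0; next p becomes 3; next final value 3; g: t becomes 5; next q becomes 2; next ((y - q) >= (-x)) evaluates to true; next q becomes 0; next p becomes 3; next final value 3; agreement on 3.
Across all 21 domain points the two functions coincide.
verdict: equivalent


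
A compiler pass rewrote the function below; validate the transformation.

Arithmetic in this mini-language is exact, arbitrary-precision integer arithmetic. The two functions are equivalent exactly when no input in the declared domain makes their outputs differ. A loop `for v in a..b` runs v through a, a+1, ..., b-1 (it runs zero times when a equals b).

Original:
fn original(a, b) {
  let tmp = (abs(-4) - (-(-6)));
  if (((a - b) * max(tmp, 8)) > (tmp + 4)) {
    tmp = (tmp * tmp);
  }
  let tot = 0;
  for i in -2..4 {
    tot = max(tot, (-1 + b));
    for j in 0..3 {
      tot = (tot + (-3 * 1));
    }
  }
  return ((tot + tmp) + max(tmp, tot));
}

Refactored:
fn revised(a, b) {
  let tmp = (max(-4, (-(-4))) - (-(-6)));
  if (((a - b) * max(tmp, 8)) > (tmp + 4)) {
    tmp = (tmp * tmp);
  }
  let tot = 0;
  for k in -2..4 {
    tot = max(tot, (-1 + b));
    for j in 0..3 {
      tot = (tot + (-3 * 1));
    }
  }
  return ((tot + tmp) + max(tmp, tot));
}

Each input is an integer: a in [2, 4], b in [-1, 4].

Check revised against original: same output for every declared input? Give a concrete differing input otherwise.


Although constant usage differs, and local variable names differ, and min/max/abs usage differs, 18/18 inputs agree.
verdict: equivalent


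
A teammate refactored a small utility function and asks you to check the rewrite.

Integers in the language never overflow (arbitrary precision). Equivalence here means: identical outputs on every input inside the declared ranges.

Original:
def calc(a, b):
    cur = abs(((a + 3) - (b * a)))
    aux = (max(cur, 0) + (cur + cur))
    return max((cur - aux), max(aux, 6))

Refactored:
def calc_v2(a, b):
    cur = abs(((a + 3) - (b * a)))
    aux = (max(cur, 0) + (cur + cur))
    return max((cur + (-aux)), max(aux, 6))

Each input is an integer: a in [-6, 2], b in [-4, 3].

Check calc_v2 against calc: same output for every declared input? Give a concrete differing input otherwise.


Comparing the listings, the differences include: arithmetic usage differs.
As a probe, take a=-5, b=0: calc runs cur := 2 | aux := 6 | result 6; calc_v2 runs cur := 2 | aux := 6 | result 6; both end at 6.
Every one of the 72 inputs gives matching results.
verdict: equivalent


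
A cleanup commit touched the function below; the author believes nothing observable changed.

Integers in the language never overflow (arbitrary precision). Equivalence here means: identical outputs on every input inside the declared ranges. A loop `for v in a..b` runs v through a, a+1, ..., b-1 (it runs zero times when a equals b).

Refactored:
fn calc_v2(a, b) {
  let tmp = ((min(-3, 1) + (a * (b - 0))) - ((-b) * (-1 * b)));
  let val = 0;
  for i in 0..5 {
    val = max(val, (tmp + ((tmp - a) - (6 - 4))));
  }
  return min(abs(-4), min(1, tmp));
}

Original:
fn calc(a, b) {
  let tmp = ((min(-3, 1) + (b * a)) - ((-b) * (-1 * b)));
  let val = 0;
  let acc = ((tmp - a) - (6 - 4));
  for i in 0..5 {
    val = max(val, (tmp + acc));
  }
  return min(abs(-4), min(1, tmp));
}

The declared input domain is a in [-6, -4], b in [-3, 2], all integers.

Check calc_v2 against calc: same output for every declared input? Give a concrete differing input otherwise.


Changes here: statement counts differ; also constant usage differs; also arithmetic usage differs; also local variable names differ; the full 18-point sweep finds no disagreement.
verdict: equivalent
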